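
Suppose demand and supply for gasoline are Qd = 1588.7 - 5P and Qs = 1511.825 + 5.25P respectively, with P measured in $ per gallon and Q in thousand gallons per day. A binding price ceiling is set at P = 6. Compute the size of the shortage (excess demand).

Shortage = 15.375

Evaluating both curves at the ceiling price 6 gives Qd = 1558.7, Qs = 1543.325.
Shortage = Qd - Qs = 1558.7 - 1543.325 = 15.375.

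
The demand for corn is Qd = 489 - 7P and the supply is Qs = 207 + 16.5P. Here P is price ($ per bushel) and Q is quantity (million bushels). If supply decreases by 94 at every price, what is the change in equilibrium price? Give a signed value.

ΔP = 4

The market clears where 489 - 7P = 207 + 16.5P. Rearranging, 23.5P = 282, hence P* = 12.
Then Q* = 489 - 7(12) = 405.
After the shift, supply is Qs = 113 + 16.5P.
New equilibrium: 376 = 23.5P, so P = 16 and Q = 377.
ΔP = 16 - 12 = 4.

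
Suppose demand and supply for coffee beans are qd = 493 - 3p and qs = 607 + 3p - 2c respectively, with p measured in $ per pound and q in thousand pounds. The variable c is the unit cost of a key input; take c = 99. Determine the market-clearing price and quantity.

p* = 14, q* = 451

With c = 99, supply is qs = 409 + 3p.
Equating demand and supply, 493 - 3p = 409 + 3p gives 6p = 84, so p* = 14.
From the demand curve, q* = 493 - 3(14) = 451.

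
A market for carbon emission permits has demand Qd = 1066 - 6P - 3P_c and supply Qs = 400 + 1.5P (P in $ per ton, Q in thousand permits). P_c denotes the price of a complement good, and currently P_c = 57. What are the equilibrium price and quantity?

With P_c = 57, demand is Qd = 895 - 6P.
At equilibrium Qd = Qs, so 895 - 6P = 400 + 1.5P; collecting terms, 495 = 7.5P and P* = 66.
Substitute back: Q* = 895 - 6(66) = 499.

P* = 66, Q* = 499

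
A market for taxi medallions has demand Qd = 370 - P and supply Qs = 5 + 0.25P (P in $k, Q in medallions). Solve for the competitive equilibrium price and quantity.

P* = 292, Q* = 78

The market clears where 370 - P = 5 + 0.25P. Rearranging, 1.25P = 365, hence P* = 292.
Substitute back: Q* = 370 - 292 = 78.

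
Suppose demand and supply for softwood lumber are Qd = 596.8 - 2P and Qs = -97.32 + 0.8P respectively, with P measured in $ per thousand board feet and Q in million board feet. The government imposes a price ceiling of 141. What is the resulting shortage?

Evaluating both curves at the ceiling price 141 gives Qd = 314.8, Qs = 15.48.
Shortage = Qd - Qs = 314.8 - 15.48 = 299.32.

Shortage = 299.32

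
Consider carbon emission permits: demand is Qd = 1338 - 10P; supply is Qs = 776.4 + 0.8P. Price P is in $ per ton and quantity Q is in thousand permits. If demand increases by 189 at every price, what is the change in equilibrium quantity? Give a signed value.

ΔQ = 14

Equating demand and supply, 1338 - 10P = 776.4 + 0.8P gives 10.8P = 561.6, so P* = 52.
Then Q* = 1338 - 10(52) = 818.
After the shift, demand is Qd = 1527 - 10P.
The new intersection has 750.6 = 10.8P, i.e. P = 69.5, Q = 832.
ΔQ = 832 - 818 = 14.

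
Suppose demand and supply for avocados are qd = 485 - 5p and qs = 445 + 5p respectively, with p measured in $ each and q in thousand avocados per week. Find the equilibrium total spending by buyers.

Set qd = qs: 485 - 5p = 445 + 5p, so 40 = 10p and p* = 4.
Then q* = 485 - 5(4) = 465.
Total spending by buyers = p* × q* = 4 × 465 = 1860.

Total spending by buyers = 1860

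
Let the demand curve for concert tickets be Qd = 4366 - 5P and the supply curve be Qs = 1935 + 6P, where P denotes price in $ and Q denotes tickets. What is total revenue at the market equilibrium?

Set Qd = Qs: 4366 - 5P = 1935 + 6P, so 2431 = 11P and P* = 221.
Substitute back: Q* = 4366 - 5(221) = 3261.
Total revenue = P* × Q* = 221 × 3261 = 720681.

Total revenue = 720681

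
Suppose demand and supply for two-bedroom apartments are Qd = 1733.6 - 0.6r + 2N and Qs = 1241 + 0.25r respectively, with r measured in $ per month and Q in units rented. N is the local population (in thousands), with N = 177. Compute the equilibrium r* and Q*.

With N = 177, demand is Qd = 2087.6 - 0.6r.
Set Qd = Qs: 2087.6 - 0.6r = 1241 + 0.25r, so 846.6 = 0.85r and r* = 996.
From the demand curve, Q* = 2087.6 - 0.6(996) = 1490.

r* = 996, Q* = 1490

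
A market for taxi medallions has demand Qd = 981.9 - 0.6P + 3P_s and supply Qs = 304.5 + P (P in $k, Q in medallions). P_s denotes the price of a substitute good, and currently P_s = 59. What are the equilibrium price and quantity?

P* = 534, Q* = 838.5

With P_s = 59, demand is Qd = 1158.9 - 0.6P.
Equating demand and supply, 1158.9 - 0.6P = 304.5 + P gives 1.6P = 854.4, so P* = 534.
From the demand curve, Q* = 1158.9 - 0.6(534) = 838.5.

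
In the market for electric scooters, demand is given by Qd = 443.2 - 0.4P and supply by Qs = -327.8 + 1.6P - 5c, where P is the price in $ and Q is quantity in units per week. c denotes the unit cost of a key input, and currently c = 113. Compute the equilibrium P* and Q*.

P* = 668, Q* = 176

With c = 113, supply is Qs = -892.8 + 1.6P.
The market clears where 443.2 - 0.4P = -892.8 + 1.6P. Rearranging, 2P = 1336, hence P* = 668.
Then Q* = 443.2 - 0.4(668) = 176.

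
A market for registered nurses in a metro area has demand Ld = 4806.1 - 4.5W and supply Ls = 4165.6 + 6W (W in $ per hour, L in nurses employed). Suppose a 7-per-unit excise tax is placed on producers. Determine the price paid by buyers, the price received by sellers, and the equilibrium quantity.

With a tax of 7 on producers, they supply based on the net price W_s = W_b - 7, so Ls = 4123.6 + 6W_b.
Set Ld = Ls: 4806.1 - 4.5W_b = 4123.6 + 6W_b, so 682.5 = 10.5W_b and W_b = 65.
Then W_s = 65 - 7 = 58 and L = 4806.1 - 4.5(65) = 4513.6.

W_b = 65, W_s = 58, L = 4513.6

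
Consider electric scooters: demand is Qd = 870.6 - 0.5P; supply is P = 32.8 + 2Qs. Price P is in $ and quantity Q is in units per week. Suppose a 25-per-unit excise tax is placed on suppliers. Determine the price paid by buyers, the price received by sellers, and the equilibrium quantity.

Inverting to quantity form: Qs = -16.4 + 0.5P.
With a tax of 25 on suppliers, they supply based on the net price P_s = P_b - 25, so Qs = -28.9 + 0.5P_b.
Set Qd = Qs: 870.6 - 0.5P_b = -28.9 + 0.5P_b, so 899.5 = P_b and P_b = 899.5.
Then P_s = 899.5 - 25 = 874.5 and Q = 870.6 - 0.5(899.5) = 420.85.

P_b = 899.5, P_s = 874.5, Q = 420.85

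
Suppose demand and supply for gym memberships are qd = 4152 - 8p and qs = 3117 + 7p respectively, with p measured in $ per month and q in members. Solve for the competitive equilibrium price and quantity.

p* = 69, q* = 3600

The market clears where 4152 - 8p = 3117 + 7p. Rearranging, 15p = 1035, hence p* = 69.
Then q* = 4152 - 8(69) = 3600.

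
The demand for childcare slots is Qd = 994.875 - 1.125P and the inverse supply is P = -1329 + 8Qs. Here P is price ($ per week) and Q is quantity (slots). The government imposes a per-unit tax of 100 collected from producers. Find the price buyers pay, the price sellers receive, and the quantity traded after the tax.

P_b = 673, P_s = 573, Q = 237.75

Inverting to quantity form: Qs = 166.125 + 0.125P.
Producers keep P_s = P_b - 100 per unit, so supply in terms of the buyer price is Qs = 153.625 + 0.125P_b.
Market clearing requires 994.875 - 1.125P_b = 153.625 + 0.125P_b; hence 841.25 = 1.25P_b and P_b = 673.
Then P_s = 673 - 100 = 573 and Q = 994.875 - 1.125(673) = 237.75.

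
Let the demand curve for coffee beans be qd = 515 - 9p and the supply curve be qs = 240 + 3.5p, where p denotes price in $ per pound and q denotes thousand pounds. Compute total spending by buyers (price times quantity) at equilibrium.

Total spending by buyers = 6974

At equilibrium qd = qs, so 515 - 9p = 240 + 3.5p; collecting terms, 275 = 12.5p and p* = 22.
Plugging p* into demand: q* = 515 - 9(22) = 317.
Total spending by buyers = p* × q* = 22 × 317 = 6974.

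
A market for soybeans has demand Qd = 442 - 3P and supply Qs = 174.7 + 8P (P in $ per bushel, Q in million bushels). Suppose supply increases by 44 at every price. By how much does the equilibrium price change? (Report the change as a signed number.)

ΔP = -4

At equilibrium Qd = Qs, so 442 - 3P = 174.7 + 8P; collecting terms, 267.3 = 11P and P* = 24.3.
Plugging P* into demand: Q* = 442 - 3(24.3) = 369.1.
After the shift, supply is Qs = 218.7 + 8P.
Re-solving, 11P = 223.3 gives P = 20.3 and Q = 381.1.
ΔP = 20.3 - 24.3 = -4.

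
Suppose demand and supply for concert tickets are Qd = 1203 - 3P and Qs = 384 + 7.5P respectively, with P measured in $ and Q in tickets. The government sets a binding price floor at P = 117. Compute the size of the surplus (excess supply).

Surplus = 409.5

Evaluating both curves at the floor price 117 gives Qd = 852, Qs = 1261.5.
Surplus = Qs - Qd = 1261.5 - 852 = 409.5.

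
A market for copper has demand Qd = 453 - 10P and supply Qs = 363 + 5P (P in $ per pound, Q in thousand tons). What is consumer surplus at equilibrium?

Set Qd = Qs: 453 - 10P = 363 + 5P, so 90 = 15P and P* = 6.
Substitute back: Q* = 453 - 10(6) = 393.
Demand choke price (Qd = 0): P = 453/10 = 45.3. Consumer surplus = ½ × (45.3 - 6) × 393 = 7722.45.

Consumer surplus = 7722.45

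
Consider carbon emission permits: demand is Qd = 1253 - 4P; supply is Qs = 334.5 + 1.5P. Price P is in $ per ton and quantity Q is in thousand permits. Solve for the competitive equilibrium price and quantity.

P* = 167, Q* = 585

Set Qd = Qs: 1253 - 4P = 334.5 + 1.5P, so 918.5 = 5.5P and P* = 167.
From the demand curve, Q* = 1253 - 4(167) = 585.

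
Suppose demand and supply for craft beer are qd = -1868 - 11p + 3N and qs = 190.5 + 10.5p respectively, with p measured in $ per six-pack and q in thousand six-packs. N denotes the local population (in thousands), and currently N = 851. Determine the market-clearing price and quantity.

p* = 23, q* = 432

With N = 851, demand is qd = 685 - 11p.
Equating demand and supply, 685 - 11p = 190.5 + 10.5p gives 21.5p = 494.5, so p* = 23.
Then q* = 685 - 11(23) = 432.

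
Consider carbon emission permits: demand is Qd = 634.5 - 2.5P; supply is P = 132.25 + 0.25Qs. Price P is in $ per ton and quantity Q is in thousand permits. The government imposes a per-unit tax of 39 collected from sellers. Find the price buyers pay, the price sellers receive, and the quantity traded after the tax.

Inverting to quantity form: Qs = -529 + 4P.
Sellers keep P_s = P_b - 39 per unit, so supply in terms of the buyer price is Qs = -685 + 4P_b.
Set Qd = Qs: 634.5 - 2.5P_b = -685 + 4P_b, so 1319.5 = 6.5P_b and P_b = 203.
So P_s = 164 and the quantity traded is Q = 634.5 - 2.5(203) = 127.

P_b = 203, P_s = 164, Q = 127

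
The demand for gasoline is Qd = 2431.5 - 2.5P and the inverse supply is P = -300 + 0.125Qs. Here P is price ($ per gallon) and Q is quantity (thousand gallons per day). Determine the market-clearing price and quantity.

In direct form, Qs = 2400 + 8P.
Set Qd = Qs: 2431.5 - 2.5P = 2400 + 8P, so 31.5 = 10.5P and P* = 3.
Plugging P* into demand: Q* = 2431.5 - 2.5(3) = 2424.

P* = 3, Q* = 2424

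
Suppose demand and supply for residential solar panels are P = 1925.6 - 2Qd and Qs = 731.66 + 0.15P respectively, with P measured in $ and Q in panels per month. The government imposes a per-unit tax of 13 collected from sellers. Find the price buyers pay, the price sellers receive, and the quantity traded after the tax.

P_b = 358.6, P_s = 345.6, Q = 783.5

In direct form, Qd = 962.8 - 0.5P.
With a tax of 13 on sellers, they supply based on the net price P_s = P_b - 13, so Qs = 729.71 + 0.15P_b.
Market clearing requires 962.8 - 0.5P_b = 729.71 + 0.15P_b; hence 233.09 = 0.65P_b and P_b = 358.6.
So P_s = 345.6 and the quantity traded is Q = 962.8 - 0.5(358.6) = 783.5.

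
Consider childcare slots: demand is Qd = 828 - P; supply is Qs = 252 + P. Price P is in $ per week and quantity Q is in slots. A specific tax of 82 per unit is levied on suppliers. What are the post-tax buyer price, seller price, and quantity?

P_b = 329, P_s = 247, Q = 499

With a tax of 82 on suppliers, they supply based on the net price P_s = P_b - 82, so Qs = 170 + P_b.
Market clearing requires 828 - P_b = 170 + P_b; hence 658 = 2P_b and P_b = 329.
So P_s = 247 and the quantity traded is Q = 828 - 329 = 499.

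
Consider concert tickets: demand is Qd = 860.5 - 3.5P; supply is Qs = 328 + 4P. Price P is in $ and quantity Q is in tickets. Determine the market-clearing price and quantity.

At equilibrium Qd = Qs, so 860.5 - 3.5P = 328 + 4P; collecting terms, 532.5 = 7.5P and P* = 71.
Substitute back: Q* = 860.5 - 3.5(71) = 612.

P* = 71, Q* = 612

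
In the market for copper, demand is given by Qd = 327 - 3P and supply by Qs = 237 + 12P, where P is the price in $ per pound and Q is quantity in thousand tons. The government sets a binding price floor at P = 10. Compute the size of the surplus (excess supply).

Surplus = 60

At P = 10: Qd = 297 and Qs = 357.
Surplus = Qs - Qd = 357 - 297 = 60.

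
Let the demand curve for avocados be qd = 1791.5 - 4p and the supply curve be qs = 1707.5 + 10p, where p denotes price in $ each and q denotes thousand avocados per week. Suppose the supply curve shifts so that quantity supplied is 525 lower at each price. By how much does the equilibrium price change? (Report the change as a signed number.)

Set qd = qs: 1791.5 - 4p = 1707.5 + 10p, so 84 = 14p and p* = 6.
From the demand curve, q* = 1791.5 - 4(6) = 1767.5.
After the shift, supply is qs = 1182.5 + 10p.
Re-solving, 14p = 609 gives p = 43.5 and q = 1617.5.
Δp = 43.5 - 6 = 37.5.

Δp = 37.5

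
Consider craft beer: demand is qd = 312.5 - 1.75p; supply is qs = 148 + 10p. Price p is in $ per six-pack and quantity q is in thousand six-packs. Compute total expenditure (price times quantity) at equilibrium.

Total expenditure = 4032

The market clears where 312.5 - 1.75p = 148 + 10p. Rearranging, 11.75p = 164.5, hence p* = 14.
From the demand curve, q* = 312.5 - 1.75(14) = 288.
Total expenditure = p* × q* = 14 × 288 = 4032.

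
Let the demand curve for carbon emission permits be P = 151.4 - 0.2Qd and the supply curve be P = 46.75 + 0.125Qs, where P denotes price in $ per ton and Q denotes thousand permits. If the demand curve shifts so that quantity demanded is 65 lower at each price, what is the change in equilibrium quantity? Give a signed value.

Rewriting in direct form: Qd = 757 - 5P and Qs = -374 + 8P.
Set Qd = Qs: 757 - 5P = -374 + 8P, so 1131 = 13P and P* = 87.
Substitute back: Q* = 757 - 5(87) = 322.
After the shift, demand is Qd = 692 - 5P.
The new intersection has 1066 = 13P, i.e. P = 82, Q = 282.
ΔQ = 282 - 322 = -40.

ΔQ = -40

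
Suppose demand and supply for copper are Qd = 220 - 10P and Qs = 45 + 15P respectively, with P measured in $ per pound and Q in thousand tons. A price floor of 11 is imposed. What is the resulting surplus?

Evaluating both curves at the floor price 11 gives Qd = 110, Qs = 210.
Surplus = Qs - Qd = 210 - 110 = 100.

Surplus = 100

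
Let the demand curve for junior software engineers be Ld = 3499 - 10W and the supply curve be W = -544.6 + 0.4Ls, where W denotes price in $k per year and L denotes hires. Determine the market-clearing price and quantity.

W* = 171, L* = 1789

Solving each curve for L: Ls = 1361.5 + 2.5W.
The market clears where 3499 - 10W = 1361.5 + 2.5W. Rearranging, 12.5W = 2137.5, hence W* = 171.
Then L* = 3499 - 10(171) = 1789.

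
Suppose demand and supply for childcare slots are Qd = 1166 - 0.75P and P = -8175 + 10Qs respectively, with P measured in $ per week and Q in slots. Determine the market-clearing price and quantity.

Inverting to quantity form: Qs = 817.5 + 0.1P.
Equating demand and supply, 1166 - 0.75P = 817.5 + 0.1P gives 0.85P = 348.5, so P* = 410.
From the demand curve, Q* = 1166 - 0.75(410) = 858.5.

P* = 410, Q* = 858.5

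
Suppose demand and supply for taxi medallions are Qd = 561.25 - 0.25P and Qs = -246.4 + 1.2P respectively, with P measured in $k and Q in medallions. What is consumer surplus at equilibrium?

Consumer surplus = 356168

The market clears where 561.25 - 0.25P = -246.4 + 1.2P. Rearranging, 1.45P = 807.65, hence P* = 557.
From the demand curve, Q* = 561.25 - 0.25(557) = 422.
Demand choke price (Qd = 0): P = 561.25/0.25 = 2245. Consumer surplus = ½ × (2245 - 557) × 422 = 356168.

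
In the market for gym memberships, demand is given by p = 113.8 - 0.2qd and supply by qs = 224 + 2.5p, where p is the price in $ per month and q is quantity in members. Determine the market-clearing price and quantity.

p* = 46, q* = 339

Inverting to quantity form: qd = 569 - 5p.
Equating demand and supply, 569 - 5p = 224 + 2.5p gives 7.5p = 345, so p* = 46.
Then q* = 569 - 5(46) = 339.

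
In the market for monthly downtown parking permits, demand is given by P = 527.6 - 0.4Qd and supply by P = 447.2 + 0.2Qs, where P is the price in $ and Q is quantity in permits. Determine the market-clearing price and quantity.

Solving each curve for Q: Qd = 1319 - 2.5P and Qs = -2236 + 5P.
Set Qd = Qs: 1319 - 2.5P = -2236 + 5P, so 3555 = 7.5P and P* = 474.
From the demand curve, Q* = 1319 - 2.5(474) = 134.

P* = 474, Q* = 134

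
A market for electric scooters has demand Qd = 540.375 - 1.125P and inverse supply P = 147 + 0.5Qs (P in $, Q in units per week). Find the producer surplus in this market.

Solving each curve for Q: Qs = -294 + 2P.
At equilibrium Qd = Qs, so 540.375 - 1.125P = -294 + 2P; collecting terms, 834.375 = 3.125P and P* = 267.
Then Q* = 540.375 - 1.125(267) = 240.
Supply choke price (Qs = 0): P = 147. Producer surplus = ½ × (267 - 147) × 240 = 14400.

Producer surplus = 14400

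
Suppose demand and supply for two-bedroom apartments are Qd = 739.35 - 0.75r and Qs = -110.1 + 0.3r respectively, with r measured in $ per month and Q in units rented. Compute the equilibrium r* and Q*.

r* = 809, Q* = 132.6

At equilibrium Qd = Qs, so 739.35 - 0.75r = -110.1 + 0.3r; collecting terms, 849.45 = 1.05r and r* = 809.
Then Q* = 739.35 - 0.75(809) = 132.6.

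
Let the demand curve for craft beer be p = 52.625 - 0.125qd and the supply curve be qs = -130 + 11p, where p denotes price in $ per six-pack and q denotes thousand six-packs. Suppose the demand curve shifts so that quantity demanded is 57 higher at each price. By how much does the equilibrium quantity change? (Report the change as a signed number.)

Δq = 33

Inverting to quantity form: qd = 421 - 8p.
Equating demand and supply, 421 - 8p = -130 + 11p gives 19p = 551, so p* = 29.
Then q* = 421 - 8(29) = 189.
After the shift, demand is qd = 478 - 8p.
The new intersection has 608 = 19p, i.e. p = 32, q = 222.
Δq = 222 - 189 = 33.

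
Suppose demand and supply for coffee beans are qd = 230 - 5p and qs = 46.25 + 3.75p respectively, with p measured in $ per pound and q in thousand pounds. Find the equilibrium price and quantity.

Set qd = qs: 230 - 5p = 46.25 + 3.75p, so 183.75 = 8.75p and p* = 21.
Substitute back: q* = 230 - 5(21) = 125.

p* = 21, q* = 125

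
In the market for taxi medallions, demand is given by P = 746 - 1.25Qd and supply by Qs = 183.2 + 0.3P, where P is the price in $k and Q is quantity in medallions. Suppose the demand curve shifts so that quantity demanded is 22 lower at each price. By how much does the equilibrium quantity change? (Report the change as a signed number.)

ΔQ = -6

Rewriting in direct form: Qd = 596.8 - 0.8P.
At equilibrium Qd = Qs, so 596.8 - 0.8P = 183.2 + 0.3P; collecting terms, 413.6 = 1.1P and P* = 376.
From the demand curve, Q* = 596.8 - 0.8(376) = 296.
After the shift, demand is Qd = 574.8 - 0.8P.
The new intersection has 391.6 = 1.1P, i.e. P = 356, Q = 290.
ΔQ = 290 - 296 = -6.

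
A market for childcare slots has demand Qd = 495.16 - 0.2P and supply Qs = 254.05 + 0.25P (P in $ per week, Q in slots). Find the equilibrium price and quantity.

The market clears where 495.16 - 0.2P = 254.05 + 0.25P. Rearranging, 0.45P = 241.11, hence P* = 535.8.
Then Q* = 495.16 - 0.2(535.8) = 388.

P* = 535.8, Q* = 388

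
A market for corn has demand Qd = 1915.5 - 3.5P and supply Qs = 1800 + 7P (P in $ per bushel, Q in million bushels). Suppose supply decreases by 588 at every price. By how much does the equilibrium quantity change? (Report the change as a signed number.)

At equilibrium Qd = Qs, so 1915.5 - 3.5P = 1800 + 7P; collecting terms, 115.5 = 10.5P and P* = 11.
Substitute back: Q* = 1915.5 - 3.5(11) = 1877.
After the shift, supply is Qs = 1212 + 7P.
The new intersection has 703.5 = 10.5P, i.e. P = 67, Q = 1681.
ΔQ = 1681 - 1877 = -196.

ΔQ = -196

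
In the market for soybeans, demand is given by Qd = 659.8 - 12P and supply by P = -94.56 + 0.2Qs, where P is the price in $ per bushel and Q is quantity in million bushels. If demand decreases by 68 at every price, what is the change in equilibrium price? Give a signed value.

Inverting to quantity form: Qs = 472.8 + 5P.
At equilibrium Qd = Qs, so 659.8 - 12P = 472.8 + 5P; collecting terms, 187 = 17P and P* = 11.
Then Q* = 659.8 - 12(11) = 527.8.
After the shift, demand is Qd = 591.8 - 12P.
Re-solving, 17P = 119 gives P = 7 and Q = 507.8.
ΔP = 7 - 11 = -4.

ΔP = -4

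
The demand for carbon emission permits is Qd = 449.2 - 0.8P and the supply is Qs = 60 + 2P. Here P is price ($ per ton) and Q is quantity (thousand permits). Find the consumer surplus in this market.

Consumer surplus = 71402.5

At equilibrium Qd = Qs, so 449.2 - 0.8P = 60 + 2P; collecting terms, 389.2 = 2.8P and P* = 139.
Plugging P* into demand: Q* = 449.2 - 0.8(139) = 338.
Demand choke price (Qd = 0): P = 449.2/0.8 = 561.5. Consumer surplus = ½ × (561.5 - 139) × 338 = 71402.5.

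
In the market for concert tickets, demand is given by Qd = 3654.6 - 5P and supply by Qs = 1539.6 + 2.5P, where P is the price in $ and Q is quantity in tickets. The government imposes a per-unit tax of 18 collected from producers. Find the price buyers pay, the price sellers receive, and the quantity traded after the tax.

With a tax of 18 on producers, they supply based on the net price P_s = P_b - 18, so Qs = 1494.6 + 2.5P_b.
Market clearing requires 3654.6 - 5P_b = 1494.6 + 2.5P_b; hence 2160 = 7.5P_b and P_b = 288.
Then P_s = 288 - 18 = 270 and Q = 3654.6 - 5(288) = 2214.6.

P_b = 288, P_s = 270, Q = 2214.6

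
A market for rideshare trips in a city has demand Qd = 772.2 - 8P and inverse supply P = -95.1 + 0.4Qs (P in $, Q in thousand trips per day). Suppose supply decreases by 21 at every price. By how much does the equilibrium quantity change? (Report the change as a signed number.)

ΔQ = -16

In direct form, Qs = 237.75 + 2.5P.
The market clears where 772.2 - 8P = 237.75 + 2.5P. Rearranging, 10.5P = 534.45, hence P* = 50.9.
Substitute back: Q* = 772.2 - 8(50.9) = 365.
After the shift, supply is Qs = 216.75 + 2.5P.
The new intersection has 555.45 = 10.5P, i.e. P = 52.9, Q = 349.
ΔQ = 349 - 365 = -16.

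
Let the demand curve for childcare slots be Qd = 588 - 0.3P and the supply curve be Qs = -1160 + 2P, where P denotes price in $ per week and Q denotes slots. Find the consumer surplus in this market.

Equating demand and supply, 588 - 0.3P = -1160 + 2P gives 2.3P = 1748, so P* = 760.
Then Q* = 588 - 0.3(760) = 360.
Demand choke price (Qd = 0): P = 588/0.3 = 1960. Consumer surplus = ½ × (1960 - 760) × 360 = 216000.

Consumer surplus = 216000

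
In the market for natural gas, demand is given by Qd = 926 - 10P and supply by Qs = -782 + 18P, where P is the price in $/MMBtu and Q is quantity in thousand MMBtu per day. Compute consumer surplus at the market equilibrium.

The market clears where 926 - 10P = -782 + 18P. Rearranging, 28P = 1708, hence P* = 61.
From the demand curve, Q* = 926 - 10(61) = 316.
Demand choke price (Qd = 0): P = 926/10 = 92.6. Consumer surplus = ½ × (92.6 - 61) × 316 = 4992.8.

Consumer surplus = 4992.8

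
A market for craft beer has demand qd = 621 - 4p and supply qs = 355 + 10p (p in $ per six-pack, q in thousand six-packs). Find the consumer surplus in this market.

The market clears where 621 - 4p = 355 + 10p. Rearranging, 14p = 266, hence p* = 19.
Then q* = 621 - 4(19) = 545.
Demand choke price (qd = 0): p = 621/4 = 155.25. Consumer surplus = ½ × (155.25 - 19) × 545 = 37128.125.

Consumer surplus = 37128.125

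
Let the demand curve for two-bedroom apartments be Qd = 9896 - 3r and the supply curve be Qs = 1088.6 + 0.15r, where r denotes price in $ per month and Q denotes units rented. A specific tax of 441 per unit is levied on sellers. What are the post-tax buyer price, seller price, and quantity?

r_b = 2817, r_s = 2376, Q = 1445

Sellers keep r_s = r_b - 441 per unit, so supply in terms of the buyer price is Qs = 1022.45 + 0.15r_b.
Market clearing requires 9896 - 3r_b = 1022.45 + 0.15r_b; hence 8873.55 = 3.15r_b and r_b = 2817.
So r_s = 2376 and the quantity traded is Q = 9896 - 3(2817) = 1445.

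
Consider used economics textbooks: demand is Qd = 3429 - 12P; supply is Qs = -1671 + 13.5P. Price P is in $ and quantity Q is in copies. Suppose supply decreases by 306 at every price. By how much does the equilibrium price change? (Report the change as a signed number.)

Equating demand and supply, 3429 - 12P = -1671 + 13.5P gives 25.5P = 5100, so P* = 200.
Plugging P* into demand: Q* = 3429 - 12(200) = 1029.
After the shift, supply is Qs = -1977 + 13.5P.
New equilibrium: 5406 = 25.5P, so P = 212 and Q = 885.
ΔP = 212 - 200 = 12.

ΔP = 12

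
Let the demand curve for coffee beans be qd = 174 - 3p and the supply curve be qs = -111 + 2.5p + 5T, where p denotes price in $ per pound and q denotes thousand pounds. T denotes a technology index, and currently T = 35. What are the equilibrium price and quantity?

p* = 20, q* = 114

With T = 35, supply is qs = 64 + 2.5p.
Equating demand and supply, 174 - 3p = 64 + 2.5p gives 5.5p = 110, so p* = 20.
Substitute back: q* = 174 - 3(20) = 114.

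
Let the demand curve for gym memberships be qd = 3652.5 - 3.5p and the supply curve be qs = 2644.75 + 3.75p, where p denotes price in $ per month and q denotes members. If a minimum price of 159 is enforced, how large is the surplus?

Evaluating both curves at the floor price 159 gives qd = 3096, qs = 3241.
Surplus = qs - qd = 3241 - 3096 = 145.

Surplus = 145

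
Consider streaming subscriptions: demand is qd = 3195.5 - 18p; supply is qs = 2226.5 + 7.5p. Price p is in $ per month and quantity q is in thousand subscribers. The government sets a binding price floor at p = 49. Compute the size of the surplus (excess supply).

Surplus = 280.5

At p = 49: qd = 2313.5 and qs = 2594.
Surplus = qs - qd = 2594 - 2313.5 = 280.5.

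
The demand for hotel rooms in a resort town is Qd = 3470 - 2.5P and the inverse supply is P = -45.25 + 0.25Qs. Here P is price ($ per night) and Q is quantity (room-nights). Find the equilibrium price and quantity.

P* = 506, Q* = 2205

Rewriting in direct form: Qs = 181 + 4P.
The market clears where 3470 - 2.5P = 181 + 4P. Rearranging, 6.5P = 3289, hence P* = 506.
Plugging P* into demand: Q* = 3470 - 2.5(506) = 2205.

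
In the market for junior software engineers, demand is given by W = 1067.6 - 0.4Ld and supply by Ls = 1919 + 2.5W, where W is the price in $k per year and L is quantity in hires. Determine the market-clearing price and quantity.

W* = 150, L* = 2294

Solving each curve for L: Ld = 2669 - 2.5W.
The market clears where 2669 - 2.5W = 1919 + 2.5W. Rearranging, 5W = 750, hence W* = 150.
Then L* = 2669 - 2.5(150) = 2294.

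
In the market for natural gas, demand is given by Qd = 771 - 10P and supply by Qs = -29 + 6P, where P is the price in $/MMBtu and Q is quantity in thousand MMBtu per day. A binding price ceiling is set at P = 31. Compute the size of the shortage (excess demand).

Shortage = 304

At P = 31: Qd = 461 and Qs = 157.
Shortage = Qd - Qs = 461 - 157 = 304.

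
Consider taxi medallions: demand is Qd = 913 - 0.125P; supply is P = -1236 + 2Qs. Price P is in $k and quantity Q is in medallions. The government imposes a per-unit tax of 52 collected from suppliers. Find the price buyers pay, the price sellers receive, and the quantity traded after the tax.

Solving each curve for Q: Qs = 618 + 0.5P.
The tax drives a wedge P_b - P_s = 52. Substituting P_s = P_b - 52 into supply: Qs = 592 + 0.5P_b.
Equate demand and the shifted supply: 913 - 0.125P_b = 592 + 0.5P_b, giving 0.625P_b = 321, so P_b = 513.6.
Then P_s = 513.6 - 52 = 461.6 and Q = 913 - 0.125(513.6) = 848.8.

P_b = 513.6, P_s = 461.6, Q = 848.8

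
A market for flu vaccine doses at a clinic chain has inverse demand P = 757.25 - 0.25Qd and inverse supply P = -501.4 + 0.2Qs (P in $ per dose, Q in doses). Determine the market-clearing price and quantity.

P* = 58, Q* = 2797

In direct form, Qd = 3029 - 4P and Qs = 2507 + 5P.
At equilibrium Qd = Qs, so 3029 - 4P = 2507 + 5P; collecting terms, 522 = 9P and P* = 58.
Then Q* = 3029 - 4(58) = 2797.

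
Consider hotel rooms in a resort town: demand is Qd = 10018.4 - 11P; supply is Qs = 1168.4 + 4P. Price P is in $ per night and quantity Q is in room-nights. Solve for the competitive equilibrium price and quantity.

Set Qd = Qs: 10018.4 - 11P = 1168.4 + 4P, so 8850 = 15P and P* = 590.
From the demand curve, Q* = 10018.4 - 11(590) = 3528.4.

P* = 590, Q* = 3528.4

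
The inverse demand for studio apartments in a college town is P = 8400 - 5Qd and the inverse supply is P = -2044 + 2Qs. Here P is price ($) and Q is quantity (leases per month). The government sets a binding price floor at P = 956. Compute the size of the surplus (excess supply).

Surplus = 11.2

Rewriting in direct form: Qd = 1680 - 0.2P and Qs = 1022 + 0.5P.
With P fixed at 956, quantity demanded is 1488.8 and quantity supplied is 1500.
Surplus = Qs - Qd = 1500 - 1488.8 = 11.2.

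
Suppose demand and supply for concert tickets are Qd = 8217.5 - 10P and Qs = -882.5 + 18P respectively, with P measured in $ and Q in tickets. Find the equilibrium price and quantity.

P* = 325, Q* = 4967.5

At equilibrium Qd = Qs, so 8217.5 - 10P = -882.5 + 18P; collecting terms, 9100 = 28P and P* = 325.
Then Q* = 8217.5 - 10(325) = 4967.5.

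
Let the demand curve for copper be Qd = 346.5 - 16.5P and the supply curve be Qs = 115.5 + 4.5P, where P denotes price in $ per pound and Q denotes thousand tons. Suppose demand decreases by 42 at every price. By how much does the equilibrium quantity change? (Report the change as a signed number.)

The market clears where 346.5 - 16.5P = 115.5 + 4.5P. Rearranging, 21P = 231, hence P* = 11.
Substitute back: Q* = 346.5 - 16.5(11) = 165.
After the shift, demand is Qd = 304.5 - 16.5P.
Re-solving, 21P = 189 gives P = 9 and Q = 156.
ΔQ = 156 - 165 = -9.

ΔQ = -9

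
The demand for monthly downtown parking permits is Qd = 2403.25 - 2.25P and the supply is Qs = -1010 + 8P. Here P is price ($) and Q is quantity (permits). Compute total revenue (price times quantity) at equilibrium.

Set Qd = Qs: 2403.25 - 2.25P = -1010 + 8P, so 3413.25 = 10.25P and P* = 333.
Then Q* = 2403.25 - 2.25(333) = 1654.
Total revenue = P* × Q* = 333 × 1654 = 550782.

Total revenue = 550782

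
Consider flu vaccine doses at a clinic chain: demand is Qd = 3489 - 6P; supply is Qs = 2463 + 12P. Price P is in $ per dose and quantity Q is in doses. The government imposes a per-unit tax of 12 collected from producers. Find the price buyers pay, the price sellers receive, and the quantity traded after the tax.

The tax drives a wedge P_b - P_s = 12. Substituting P_s = P_b - 12 into supply: Qs = 2319 + 12P_b.
Equate demand and the shifted supply: 3489 - 6P_b = 2319 + 12P_b, giving 18P_b = 1170, so P_b = 65.
So P_s = 53 and the quantity traded is Q = 3489 - 6(65) = 3099.

P_b = 65, P_s = 53, Q = 3099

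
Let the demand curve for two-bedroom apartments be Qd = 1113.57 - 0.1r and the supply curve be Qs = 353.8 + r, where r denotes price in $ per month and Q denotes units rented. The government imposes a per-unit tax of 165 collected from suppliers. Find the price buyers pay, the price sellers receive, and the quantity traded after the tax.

r_b = 840.7, r_s = 675.7, Q = 1029.5

Suppliers keep r_s = r_b - 165 per unit, so supply in terms of the buyer price is Qs = 188.8 + r_b.
Set Qd = Qs: 1113.57 - 0.1r_b = 188.8 + r_b, so 924.77 = 1.1r_b and r_b = 840.7.
So r_s = 675.7 and the quantity traded is Q = 1113.57 - 0.1(840.7) = 1029.5.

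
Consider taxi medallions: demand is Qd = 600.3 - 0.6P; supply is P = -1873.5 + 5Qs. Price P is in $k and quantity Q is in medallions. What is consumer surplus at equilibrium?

Consumer surplus = 154872.675

In direct form, Qs = 374.7 + 0.2P.
Set Qd = Qs: 600.3 - 0.6P = 374.7 + 0.2P, so 225.6 = 0.8P and P* = 282.
Then Q* = 600.3 - 0.6(282) = 431.1.
Demand choke price (Qd = 0): P = 600.3/0.6 = 1000.5. Consumer surplus = ½ × (1000.5 - 282) × 431.1 = 154872.675.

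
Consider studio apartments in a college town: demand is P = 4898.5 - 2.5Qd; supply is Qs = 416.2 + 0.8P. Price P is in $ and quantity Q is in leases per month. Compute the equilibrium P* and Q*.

Rewriting in direct form: Qd = 1959.4 - 0.4P.
At equilibrium Qd = Qs, so 1959.4 - 0.4P = 416.2 + 0.8P; collecting terms, 1543.2 = 1.2P and P* = 1286.
Plugging P* into demand: Q* = 1959.4 - 0.4(1286) = 1445.

P* = 1286, Q* = 1445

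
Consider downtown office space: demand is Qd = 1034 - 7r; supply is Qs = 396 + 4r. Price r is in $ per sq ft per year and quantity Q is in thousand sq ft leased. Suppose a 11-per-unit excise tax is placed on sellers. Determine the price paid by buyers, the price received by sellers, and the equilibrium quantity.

r_b = 62, r_s = 51, Q = 600

Sellers keep r_s = r_b - 11 per unit, so supply in terms of the buyer price is Qs = 352 + 4r_b.
Equate demand and the shifted supply: 1034 - 7r_b = 352 + 4r_b, giving 11r_b = 682, so r_b = 62.
So r_s = 51 and the quantity traded is Q = 1034 - 7(62) = 600.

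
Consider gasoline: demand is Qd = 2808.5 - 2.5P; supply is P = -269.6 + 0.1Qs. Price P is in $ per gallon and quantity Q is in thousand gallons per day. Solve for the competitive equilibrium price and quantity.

P* = 9, Q* = 2786

In direct form, Qs = 2696 + 10P.
The market clears where 2808.5 - 2.5P = 2696 + 10P. Rearranging, 12.5P = 112.5, hence P* = 9.
Plugging P* into demand: Q* = 2808.5 - 2.5(9) = 2786.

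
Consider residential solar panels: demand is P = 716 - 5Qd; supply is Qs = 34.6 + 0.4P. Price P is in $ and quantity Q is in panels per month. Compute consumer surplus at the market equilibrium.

Consumer surplus = 28622.5

Solving each curve for Q: Qd = 143.2 - 0.2P.
Equating demand and supply, 143.2 - 0.2P = 34.6 + 0.4P gives 0.6P = 108.6, so P* = 181.
Then Q* = 143.2 - 0.2(181) = 107.
Demand choke price (Qd = 0): P = 143.2/0.2 = 716. Consumer surplus = ½ × (716 - 181) × 107 = 28622.5.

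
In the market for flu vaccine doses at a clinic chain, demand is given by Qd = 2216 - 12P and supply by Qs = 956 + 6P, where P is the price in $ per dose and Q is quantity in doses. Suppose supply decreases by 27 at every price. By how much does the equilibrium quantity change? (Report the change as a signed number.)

Set Qd = Qs: 2216 - 12P = 956 + 6P, so 1260 = 18P and P* = 70.
Plugging P* into demand: Q* = 2216 - 12(70) = 1376.
After the shift, supply is Qs = 929 + 6P.
Re-solving, 18P = 1287 gives P = 71.5 and Q = 1358.
ΔQ = 1358 - 1376 = -18.

ΔQ = -18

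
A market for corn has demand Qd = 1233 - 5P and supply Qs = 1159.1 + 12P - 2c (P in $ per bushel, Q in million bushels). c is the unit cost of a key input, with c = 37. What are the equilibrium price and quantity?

P* = 8.7, Q* = 1189.5

With c = 37, supply is Qs = 1085.1 + 12P.
Equating demand and supply, 1233 - 5P = 1085.1 + 12P gives 17P = 147.9, so P* = 8.7.
Substitute back: Q* = 1233 - 5(8.7) = 1189.5.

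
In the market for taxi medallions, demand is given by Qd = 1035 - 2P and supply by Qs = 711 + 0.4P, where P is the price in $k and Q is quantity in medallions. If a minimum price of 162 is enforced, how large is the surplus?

At P = 162: Qd = 711 and Qs = 775.8.
Surplus = Qs - Qd = 775.8 - 711 = 64.8.

Surplus = 64.8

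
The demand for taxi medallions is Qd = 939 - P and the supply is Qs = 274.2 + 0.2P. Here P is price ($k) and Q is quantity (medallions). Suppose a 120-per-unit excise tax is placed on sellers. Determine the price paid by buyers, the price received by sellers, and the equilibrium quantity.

P_b = 574, P_s = 454, Q = 365

The tax drives a wedge P_b - P_s = 120. Substituting P_s = P_b - 120 into supply: Qs = 250.2 + 0.2P_b.
Set Qd = Qs: 939 - P_b = 250.2 + 0.2P_b, so 688.8 = 1.2P_b and P_b = 574.
So P_s = 454 and the quantity traded is Q = 939 - 574 = 365.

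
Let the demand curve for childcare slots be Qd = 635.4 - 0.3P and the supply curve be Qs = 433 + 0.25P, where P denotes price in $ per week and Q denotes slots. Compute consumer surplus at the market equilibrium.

Consumer surplus = 459375

The market clears where 635.4 - 0.3P = 433 + 0.25P. Rearranging, 0.55P = 202.4, hence P* = 368.
Then Q* = 635.4 - 0.3(368) = 525.
Demand choke price (Qd = 0): P = 635.4/0.3 = 2118. Consumer surplus = ½ × (2118 - 368) × 525 = 459375.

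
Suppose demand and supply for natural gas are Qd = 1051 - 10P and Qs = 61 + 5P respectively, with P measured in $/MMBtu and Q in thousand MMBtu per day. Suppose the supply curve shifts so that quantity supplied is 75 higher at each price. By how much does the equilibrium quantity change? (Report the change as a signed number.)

The market clears where 1051 - 10P = 61 + 5P. Rearranging, 15P = 990, hence P* = 66.
Substitute back: Q* = 1051 - 10(66) = 391.
After the shift, supply is Qs = 136 + 5P.
The new intersection has 915 = 15P, i.e. P = 61, Q = 441.
ΔQ = 441 - 391 = 50.

ΔQ = 50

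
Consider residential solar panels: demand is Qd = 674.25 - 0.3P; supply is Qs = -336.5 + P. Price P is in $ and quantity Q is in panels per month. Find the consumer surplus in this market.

Consumer surplus = 324135

At equilibrium Qd = Qs, so 674.25 - 0.3P = -336.5 + P; collecting terms, 1010.75 = 1.3P and P* = 777.5.
From the demand curve, Q* = 674.25 - 0.3(777.5) = 441.
Demand choke price (Qd = 0): P = 674.25/0.3 = 2247.5. Consumer surplus = ½ × (2247.5 - 777.5) × 441 = 324135.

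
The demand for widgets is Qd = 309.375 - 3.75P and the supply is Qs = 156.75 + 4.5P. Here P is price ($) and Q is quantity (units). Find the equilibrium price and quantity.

Equating demand and supply, 309.375 - 3.75P = 156.75 + 4.5P gives 8.25P = 152.625, so P* = 18.5.
Then Q* = 309.375 - 3.75(18.5) = 240.

P* = 18.5, Q* = 240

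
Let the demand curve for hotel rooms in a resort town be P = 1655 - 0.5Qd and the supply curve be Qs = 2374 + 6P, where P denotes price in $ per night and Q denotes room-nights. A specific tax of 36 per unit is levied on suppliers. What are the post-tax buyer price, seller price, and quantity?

Rewriting in direct form: Qd = 3310 - 2P.
With a tax of 36 on suppliers, they supply based on the net price P_s = P_b - 36, so Qs = 2158 + 6P_b.
Set Qd = Qs: 3310 - 2P_b = 2158 + 6P_b, so 1152 = 8P_b and P_b = 144.
Then P_s = 144 - 36 = 108 and Q = 3310 - 2(144) = 3022.

P_b = 144, P_s = 108, Q = 3022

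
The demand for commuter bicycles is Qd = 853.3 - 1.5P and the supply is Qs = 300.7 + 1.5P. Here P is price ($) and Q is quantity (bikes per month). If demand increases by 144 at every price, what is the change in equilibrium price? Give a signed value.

ΔP = 48

Set Qd = Qs: 853.3 - 1.5P = 300.7 + 1.5P, so 552.6 = 3P and P* = 184.2.
Substitute back: Q* = 853.3 - 1.5(184.2) = 577.
After the shift, demand is Qd = 997.3 - 1.5P.
Re-solving, 3P = 696.6 gives P = 232.2 and Q = 649.
ΔP = 232.2 - 184.2 = 48.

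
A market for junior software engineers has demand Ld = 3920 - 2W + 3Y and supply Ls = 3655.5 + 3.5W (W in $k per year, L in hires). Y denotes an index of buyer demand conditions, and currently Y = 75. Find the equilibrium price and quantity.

With Y = 75, demand is Ld = 4145 - 2W.
The market clears where 4145 - 2W = 3655.5 + 3.5W. Rearranging, 5.5W = 489.5, hence W* = 89.
Plugging W* into demand: L* = 4145 - 2(89) = 3967.

W* = 89, L* = 3967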